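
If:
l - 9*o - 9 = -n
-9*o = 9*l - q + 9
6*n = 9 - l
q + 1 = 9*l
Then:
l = -3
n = 2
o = -10/9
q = -28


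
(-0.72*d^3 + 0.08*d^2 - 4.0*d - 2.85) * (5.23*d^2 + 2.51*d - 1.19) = -3.7656*d^5 - 1.3888*d^4 - 19.8624*d^3 - 25.0407*d^2 - 2.3935*d + 3.3915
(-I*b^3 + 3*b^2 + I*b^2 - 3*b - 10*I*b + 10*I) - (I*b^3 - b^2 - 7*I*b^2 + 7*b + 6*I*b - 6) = -2*I*b^3 + 4*b^2 + 8*I*b^2 - 10*b - 16*I*b + 6 + 10*I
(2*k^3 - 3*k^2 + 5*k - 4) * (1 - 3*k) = -6*k^4 + 11*k^3 - 18*k^2 + 17*k - 4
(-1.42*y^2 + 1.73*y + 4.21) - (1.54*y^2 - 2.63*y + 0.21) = -2.96*y^2 + 4.36*y + 4.0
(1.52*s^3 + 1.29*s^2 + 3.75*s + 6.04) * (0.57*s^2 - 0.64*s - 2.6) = 0.8664*s^5 - 0.2375*s^4 - 2.6401*s^3 - 2.3112*s^2 - 13.6156*s - 15.704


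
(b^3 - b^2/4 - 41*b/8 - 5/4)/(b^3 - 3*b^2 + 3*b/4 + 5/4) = (4*b^2 + 9*b + 2)/(2*(2*b^2 - b - 1))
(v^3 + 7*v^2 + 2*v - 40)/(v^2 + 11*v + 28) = (v^2 + 3*v - 10)/(v + 7)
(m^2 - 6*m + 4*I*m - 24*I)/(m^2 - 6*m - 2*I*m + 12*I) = (m + 4*I)/(m - 2*I)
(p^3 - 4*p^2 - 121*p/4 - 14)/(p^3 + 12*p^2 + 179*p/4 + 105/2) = (2*p^2 - 15*p - 8)/(2*p^2 + 17*p + 30)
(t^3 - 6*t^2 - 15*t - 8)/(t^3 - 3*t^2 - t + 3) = (t^2 - 7*t - 8)/(t^2 - 4*t + 3)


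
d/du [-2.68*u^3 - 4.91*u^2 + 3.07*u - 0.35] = -8.04*u^2 - 9.82*u + 3.07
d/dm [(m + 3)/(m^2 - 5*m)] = (-m^2 - 6*m + 15)/(m^2*(m^2 - 10*m + 25))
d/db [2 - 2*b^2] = -4*b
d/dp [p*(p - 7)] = 2*p - 7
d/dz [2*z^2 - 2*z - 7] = 4*z - 2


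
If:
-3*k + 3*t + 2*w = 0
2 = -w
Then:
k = t - 4/3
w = -2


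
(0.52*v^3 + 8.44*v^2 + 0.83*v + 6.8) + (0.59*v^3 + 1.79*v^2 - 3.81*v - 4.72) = 1.11*v^3 + 10.23*v^2 - 2.98*v + 2.08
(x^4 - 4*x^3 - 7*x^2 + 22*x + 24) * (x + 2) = x^5 - 2*x^4 - 15*x^3 + 8*x^2 + 68*x + 48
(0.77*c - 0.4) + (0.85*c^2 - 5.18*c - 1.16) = 0.85*c^2 - 4.41*c - 1.56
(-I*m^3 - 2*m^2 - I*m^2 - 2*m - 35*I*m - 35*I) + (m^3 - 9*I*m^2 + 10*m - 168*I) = m^3 - I*m^3 - 2*m^2 - 10*I*m^2 + 8*m - 35*I*m - 203*I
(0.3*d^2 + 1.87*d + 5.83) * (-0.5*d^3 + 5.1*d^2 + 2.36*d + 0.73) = -0.15*d^5 + 0.595*d^4 + 7.33*d^3 + 34.3652*d^2 + 15.1239*d + 4.2559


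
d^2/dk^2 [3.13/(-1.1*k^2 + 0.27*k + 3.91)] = (-7.5746*k^2 + 1.85922*k + 3.13*(2.2*k - 0.27)*(4.4*k - 0.54) + 26.92426)/(-1.1*k^2 + 0.27*k + 3.91)^3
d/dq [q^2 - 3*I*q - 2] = 2*q - 3*I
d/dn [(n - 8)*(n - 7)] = 2*n - 15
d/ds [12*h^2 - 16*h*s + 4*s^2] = -16*h + 8*s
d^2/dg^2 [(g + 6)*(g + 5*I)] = 2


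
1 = 1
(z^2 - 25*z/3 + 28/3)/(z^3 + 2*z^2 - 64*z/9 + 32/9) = 3*(z - 7)/(3*z^2 + 10*z - 8)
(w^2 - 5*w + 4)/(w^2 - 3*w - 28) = (-w^2 + 5*w - 4)/(-w^2 + 3*w + 28)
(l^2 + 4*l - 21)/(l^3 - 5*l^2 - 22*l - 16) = (-l^2 - 4*l + 21)/(-l^3 + 5*l^2 + 22*l + 16)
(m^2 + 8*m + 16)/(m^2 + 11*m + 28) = (m + 4)/(m + 7)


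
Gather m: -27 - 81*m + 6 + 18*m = -63*m - 21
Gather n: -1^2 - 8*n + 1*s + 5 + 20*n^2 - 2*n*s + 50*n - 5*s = 20*n^2 + n*(42 - 2*s) - 4*s + 4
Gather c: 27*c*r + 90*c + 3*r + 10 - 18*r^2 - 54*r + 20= c*(27*r + 90) - 18*r^2 - 51*r + 30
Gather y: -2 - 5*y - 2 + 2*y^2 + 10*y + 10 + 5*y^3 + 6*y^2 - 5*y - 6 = 5*y^3 + 8*y^2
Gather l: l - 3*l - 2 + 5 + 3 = 6 - 2*l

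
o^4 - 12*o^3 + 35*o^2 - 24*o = o*(o - 8)*(o - 3)*(o - 1)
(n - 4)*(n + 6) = n^2 + 2*n - 24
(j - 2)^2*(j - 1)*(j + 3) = j^4 - 2*j^3 - 7*j^2 + 20*j - 12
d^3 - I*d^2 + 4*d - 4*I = (d - 2*I)*(d - I)*(d + 2*I)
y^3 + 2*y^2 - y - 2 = (y - 1)*(y + 1)*(y + 2)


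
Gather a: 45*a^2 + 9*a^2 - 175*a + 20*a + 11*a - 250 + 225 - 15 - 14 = 54*a^2 - 144*a - 54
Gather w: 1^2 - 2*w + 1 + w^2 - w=w^2 - 3*w + 2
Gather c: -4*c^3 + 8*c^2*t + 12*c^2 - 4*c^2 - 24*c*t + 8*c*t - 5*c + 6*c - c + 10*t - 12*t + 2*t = -4*c^3 + c^2*(8*t + 8) - 16*c*t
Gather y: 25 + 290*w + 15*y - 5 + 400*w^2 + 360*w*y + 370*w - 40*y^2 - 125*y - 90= 400*w^2 + 660*w - 40*y^2 + y*(360*w - 110) - 70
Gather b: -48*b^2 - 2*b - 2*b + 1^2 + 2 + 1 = -48*b^2 - 4*b + 4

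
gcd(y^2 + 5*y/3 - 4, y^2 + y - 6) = y + 3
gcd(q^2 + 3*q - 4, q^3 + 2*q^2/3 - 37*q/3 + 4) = q + 4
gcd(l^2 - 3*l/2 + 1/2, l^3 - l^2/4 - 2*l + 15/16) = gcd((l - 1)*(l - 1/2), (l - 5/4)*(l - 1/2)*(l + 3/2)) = l - 1/2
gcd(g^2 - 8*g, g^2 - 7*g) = g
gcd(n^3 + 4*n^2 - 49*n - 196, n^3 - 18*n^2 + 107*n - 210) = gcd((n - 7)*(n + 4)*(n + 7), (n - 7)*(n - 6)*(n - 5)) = n - 7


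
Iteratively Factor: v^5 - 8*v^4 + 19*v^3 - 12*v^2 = (v - 3)*(v^4 - 5*v^3 + 4*v^2) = (v - 3)*(v - 1)*(v^3 - 4*v^2) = v*(v - 3)*(v - 1)*(v^2 - 4*v) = v*(v - 4)*(v - 3)*(v - 1)*(v)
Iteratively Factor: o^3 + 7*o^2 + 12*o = (o + 4)*(o^2 + 3*o) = (o + 3)*(o + 4)*(o)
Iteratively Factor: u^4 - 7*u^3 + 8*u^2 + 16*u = (u - 4)*(u^3 - 3*u^2 - 4*u) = (u - 4)^2*(u^2 + u) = (u - 4)^2*(u + 1)*(u)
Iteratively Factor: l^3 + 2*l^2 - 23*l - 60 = (l + 4)*(l^2 - 2*l - 15) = (l - 5)*(l + 4)*(l + 3)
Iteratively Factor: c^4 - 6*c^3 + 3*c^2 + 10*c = (c - 2)*(c^3 - 4*c^2 - 5*c) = (c - 2)*(c + 1)*(c^2 - 5*c) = c*(c - 2)*(c + 1)*(c - 5)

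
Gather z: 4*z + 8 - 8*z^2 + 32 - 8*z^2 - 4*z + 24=64 - 16*z^2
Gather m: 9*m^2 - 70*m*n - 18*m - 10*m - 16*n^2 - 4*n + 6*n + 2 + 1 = 9*m^2 + m*(-70*n - 28) - 16*n^2 + 2*n + 3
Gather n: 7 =7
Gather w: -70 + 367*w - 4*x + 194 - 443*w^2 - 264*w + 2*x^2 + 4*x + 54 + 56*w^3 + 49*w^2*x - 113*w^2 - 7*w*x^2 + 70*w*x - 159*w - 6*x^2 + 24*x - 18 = 56*w^3 + w^2*(49*x - 556) + w*(-7*x^2 + 70*x - 56) - 4*x^2 + 24*x + 160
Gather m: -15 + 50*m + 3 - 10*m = 40*m - 12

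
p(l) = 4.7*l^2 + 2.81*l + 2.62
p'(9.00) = 87.41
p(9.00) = 408.61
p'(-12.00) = -109.99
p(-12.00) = 645.70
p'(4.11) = 41.44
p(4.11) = 93.56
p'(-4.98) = -44.00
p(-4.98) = 105.19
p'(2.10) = 22.55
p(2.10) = 29.25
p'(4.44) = 44.55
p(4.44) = 107.75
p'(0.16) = 4.31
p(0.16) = 3.19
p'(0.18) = 4.50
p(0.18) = 3.28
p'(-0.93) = -5.93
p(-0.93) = 4.07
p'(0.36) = 6.19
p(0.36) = 4.24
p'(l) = 9.4*l + 2.81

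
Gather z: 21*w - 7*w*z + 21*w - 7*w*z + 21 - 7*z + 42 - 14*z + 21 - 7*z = 42*w + z*(-14*w - 28) + 84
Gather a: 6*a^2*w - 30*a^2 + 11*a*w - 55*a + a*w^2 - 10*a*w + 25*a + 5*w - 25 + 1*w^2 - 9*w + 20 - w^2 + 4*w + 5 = a^2*(6*w - 30) + a*(w^2 + w - 30)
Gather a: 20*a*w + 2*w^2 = 20*a*w + 2*w^2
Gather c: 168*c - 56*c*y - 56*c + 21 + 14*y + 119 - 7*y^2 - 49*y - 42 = c*(112 - 56*y) - 7*y^2 - 35*y + 98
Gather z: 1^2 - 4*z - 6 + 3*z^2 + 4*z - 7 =3*z^2 - 12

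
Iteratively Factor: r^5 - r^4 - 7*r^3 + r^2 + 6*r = (r)*(r^4 - r^3 - 7*r^2 + r + 6) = r*(r - 1)*(r^3 - 7*r - 6) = r*(r - 1)*(r + 2)*(r^2 - 2*r - 3) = r*(r - 3)*(r - 1)*(r + 2)*(r + 1)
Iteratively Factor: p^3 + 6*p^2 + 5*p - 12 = (p + 4)*(p^2 + 2*p - 3) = (p + 3)*(p + 4)*(p - 1)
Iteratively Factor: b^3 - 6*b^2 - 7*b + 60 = (b - 5)*(b^2 - b - 12) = (b - 5)*(b + 3)*(b - 4)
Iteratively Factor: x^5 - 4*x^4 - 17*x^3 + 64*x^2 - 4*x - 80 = (x + 4)*(x^4 - 8*x^3 + 15*x^2 + 4*x - 20) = (x + 1)*(x + 4)*(x^3 - 9*x^2 + 24*x - 20) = (x - 5)*(x + 1)*(x + 4)*(x^2 - 4*x + 4) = (x - 5)*(x - 2)*(x + 1)*(x + 4)*(x - 2)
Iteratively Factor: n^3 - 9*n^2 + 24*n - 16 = (n - 4)*(n^2 - 5*n + 4) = (n - 4)^2*(n - 1)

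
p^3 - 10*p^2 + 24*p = p*(p - 6)*(p - 4)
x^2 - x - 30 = (x - 6)*(x + 5)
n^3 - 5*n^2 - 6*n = n*(n - 6)*(n + 1)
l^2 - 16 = (l - 4)*(l + 4)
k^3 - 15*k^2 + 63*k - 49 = (k - 7)^2*(k - 1)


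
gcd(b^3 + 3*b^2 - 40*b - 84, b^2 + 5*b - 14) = b + 7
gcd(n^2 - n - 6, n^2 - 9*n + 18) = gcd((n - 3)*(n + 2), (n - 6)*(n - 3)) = n - 3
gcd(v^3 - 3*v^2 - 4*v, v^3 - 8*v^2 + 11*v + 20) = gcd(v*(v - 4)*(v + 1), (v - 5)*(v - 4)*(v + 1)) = v^2 - 3*v - 4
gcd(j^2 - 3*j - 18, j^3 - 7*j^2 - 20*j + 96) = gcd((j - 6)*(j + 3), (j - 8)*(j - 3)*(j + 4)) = 1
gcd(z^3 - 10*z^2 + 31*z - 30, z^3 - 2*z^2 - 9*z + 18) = z^2 - 5*z + 6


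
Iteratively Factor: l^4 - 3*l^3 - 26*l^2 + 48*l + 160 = (l - 5)*(l^3 + 2*l^2 - 16*l - 32) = (l - 5)*(l - 4)*(l^2 + 6*l + 8) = (l - 5)*(l - 4)*(l + 4)*(l + 2)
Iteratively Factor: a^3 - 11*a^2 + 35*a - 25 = (a - 5)*(a^2 - 6*a + 5) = (a - 5)^2*(a - 1)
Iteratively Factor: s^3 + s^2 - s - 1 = (s + 1)*(s^2 - 1) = (s + 1)^2*(s - 1)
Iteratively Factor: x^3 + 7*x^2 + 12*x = (x + 3)*(x^2 + 4*x) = x*(x + 3)*(x + 4)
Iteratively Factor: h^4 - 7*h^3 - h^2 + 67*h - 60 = (h - 4)*(h^3 - 3*h^2 - 13*h + 15) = (h - 5)*(h - 4)*(h^2 + 2*h - 3) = (h - 5)*(h - 4)*(h + 3)*(h - 1)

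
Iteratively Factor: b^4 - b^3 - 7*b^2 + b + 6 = (b - 3)*(b^3 + 2*b^2 - b - 2) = (b - 3)*(b + 1)*(b^2 + b - 2) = (b - 3)*(b - 1)*(b + 1)*(b + 2)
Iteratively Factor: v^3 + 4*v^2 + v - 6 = (v + 3)*(v^2 + v - 2) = (v + 2)*(v + 3)*(v - 1)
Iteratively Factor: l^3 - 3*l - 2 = (l + 1)*(l^2 - l - 2) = (l - 2)*(l + 1)*(l + 1)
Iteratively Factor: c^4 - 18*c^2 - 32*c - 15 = (c - 5)*(c^3 + 5*c^2 + 7*c + 3) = (c - 5)*(c + 3)*(c^2 + 2*c + 1) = (c - 5)*(c + 1)*(c + 3)*(c + 1)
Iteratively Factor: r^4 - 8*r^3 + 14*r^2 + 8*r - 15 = (r - 3)*(r^3 - 5*r^2 - r + 5) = (r - 5)*(r - 3)*(r^2 - 1) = (r - 5)*(r - 3)*(r + 1)*(r - 1)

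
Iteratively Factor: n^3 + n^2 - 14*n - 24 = (n + 3)*(n^2 - 2*n - 8) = (n - 4)*(n + 3)*(n + 2)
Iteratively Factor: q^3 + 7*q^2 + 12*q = (q + 3)*(q^2 + 4*q) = q*(q + 3)*(q + 4)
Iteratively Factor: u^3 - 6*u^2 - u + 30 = (u - 3)*(u^2 - 3*u - 10) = (u - 5)*(u - 3)*(u + 2)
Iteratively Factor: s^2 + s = (s)*(s + 1)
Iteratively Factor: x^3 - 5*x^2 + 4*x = (x)*(x^2 - 5*x + 4) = x*(x - 4)*(x - 1)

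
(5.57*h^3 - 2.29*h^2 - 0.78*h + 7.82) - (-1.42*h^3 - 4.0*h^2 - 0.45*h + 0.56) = 6.99*h^3 + 1.71*h^2 - 0.33*h + 7.26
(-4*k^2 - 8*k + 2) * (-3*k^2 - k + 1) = 12*k^4 + 28*k^3 - 2*k^2 - 10*k + 2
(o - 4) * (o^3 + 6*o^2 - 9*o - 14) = o^4 + 2*o^3 - 33*o^2 + 22*o + 56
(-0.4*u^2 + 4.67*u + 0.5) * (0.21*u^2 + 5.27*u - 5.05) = -0.084*u^4 - 1.1273*u^3 + 26.7359*u^2 - 20.9485*u - 2.525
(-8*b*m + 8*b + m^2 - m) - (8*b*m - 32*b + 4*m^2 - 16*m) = -16*b*m + 40*b - 3*m^2 + 15*m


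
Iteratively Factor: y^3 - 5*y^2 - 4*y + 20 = (y + 2)*(y^2 - 7*y + 10) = (y - 5)*(y + 2)*(y - 2)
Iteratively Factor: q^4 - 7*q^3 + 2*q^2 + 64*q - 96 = (q - 4)*(q^3 - 3*q^2 - 10*q + 24) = (q - 4)*(q + 3)*(q^2 - 6*q + 8) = (q - 4)*(q - 2)*(q + 3)*(q - 4)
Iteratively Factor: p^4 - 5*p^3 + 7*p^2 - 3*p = (p - 1)*(p^3 - 4*p^2 + 3*p) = (p - 3)*(p - 1)*(p^2 - p) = p*(p - 3)*(p - 1)*(p - 1)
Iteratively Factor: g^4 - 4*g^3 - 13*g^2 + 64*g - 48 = (g - 4)*(g^3 - 13*g + 12) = (g - 4)*(g + 4)*(g^2 - 4*g + 3) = (g - 4)*(g - 3)*(g + 4)*(g - 1)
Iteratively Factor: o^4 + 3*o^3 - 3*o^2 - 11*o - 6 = (o + 1)*(o^3 + 2*o^2 - 5*o - 6) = (o - 2)*(o + 1)*(o^2 + 4*o + 3) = (o - 2)*(o + 1)*(o + 3)*(o + 1)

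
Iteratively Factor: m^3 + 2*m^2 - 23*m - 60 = (m + 4)*(m^2 - 2*m - 15) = (m - 5)*(m + 4)*(m + 3)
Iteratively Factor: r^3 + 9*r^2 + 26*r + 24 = (r + 2)*(r^2 + 7*r + 12) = (r + 2)*(r + 4)*(r + 3)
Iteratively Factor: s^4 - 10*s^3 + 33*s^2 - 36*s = (s - 3)*(s^3 - 7*s^2 + 12*s) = (s - 3)^2*(s^2 - 4*s) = (s - 4)*(s - 3)^2*(s)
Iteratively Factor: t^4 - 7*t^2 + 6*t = (t + 3)*(t^3 - 3*t^2 + 2*t) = (t - 1)*(t + 3)*(t^2 - 2*t) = (t - 2)*(t - 1)*(t + 3)*(t)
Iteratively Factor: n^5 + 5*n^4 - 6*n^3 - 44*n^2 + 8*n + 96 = (n + 4)*(n^4 + n^3 - 10*n^2 - 4*n + 24) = (n + 3)*(n + 4)*(n^3 - 2*n^2 - 4*n + 8) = (n - 2)*(n + 3)*(n + 4)*(n^2 - 4) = (n - 2)*(n + 2)*(n + 3)*(n + 4)*(n - 2)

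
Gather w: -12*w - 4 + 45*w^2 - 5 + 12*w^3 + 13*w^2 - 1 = 12*w^3 + 58*w^2 - 12*w - 10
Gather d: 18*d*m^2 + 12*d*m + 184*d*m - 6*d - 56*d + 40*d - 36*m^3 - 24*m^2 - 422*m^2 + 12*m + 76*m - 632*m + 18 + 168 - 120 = d*(18*m^2 + 196*m - 22) - 36*m^3 - 446*m^2 - 544*m + 66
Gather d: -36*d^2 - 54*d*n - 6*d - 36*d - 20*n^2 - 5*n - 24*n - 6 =-36*d^2 + d*(-54*n - 42) - 20*n^2 - 29*n - 6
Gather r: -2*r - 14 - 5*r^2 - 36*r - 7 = -5*r^2 - 38*r - 21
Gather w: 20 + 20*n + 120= 20*n + 140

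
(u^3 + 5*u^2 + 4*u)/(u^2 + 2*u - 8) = u*(u + 1)/(u - 2)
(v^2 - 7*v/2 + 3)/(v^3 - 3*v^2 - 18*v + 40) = (v - 3/2)/(v^2 - v - 20)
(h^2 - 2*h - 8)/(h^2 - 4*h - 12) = (h - 4)/(h - 6)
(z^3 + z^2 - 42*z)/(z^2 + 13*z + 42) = z*(z - 6)/(z + 6)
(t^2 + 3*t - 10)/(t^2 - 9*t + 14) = (t + 5)/(t - 7)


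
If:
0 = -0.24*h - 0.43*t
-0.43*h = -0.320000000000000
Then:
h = 0.74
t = -0.42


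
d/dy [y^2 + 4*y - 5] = 2*y + 4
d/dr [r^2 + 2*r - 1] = 2*r + 2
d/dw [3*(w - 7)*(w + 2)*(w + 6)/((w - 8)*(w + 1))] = 3*(w^4 - 14*w^3 + 13*w^2 + 152*w - 236)/(w^4 - 14*w^3 + 33*w^2 + 112*w + 64)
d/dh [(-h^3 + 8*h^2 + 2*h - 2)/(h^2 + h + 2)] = (-h^4 - 2*h^3 + 36*h + 6)/(h^4 + 2*h^3 + 5*h^2 + 4*h + 4)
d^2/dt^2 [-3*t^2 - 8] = -6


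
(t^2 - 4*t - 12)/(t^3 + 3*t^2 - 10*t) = (t^2 - 4*t - 12)/(t*(t^2 + 3*t - 10))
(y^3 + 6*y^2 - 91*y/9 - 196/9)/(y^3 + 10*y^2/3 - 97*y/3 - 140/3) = (y - 7/3)/(y - 5)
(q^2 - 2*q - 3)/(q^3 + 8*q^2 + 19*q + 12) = (q - 3)/(q^2 + 7*q + 12)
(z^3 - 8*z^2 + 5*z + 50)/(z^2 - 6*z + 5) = (z^2 - 3*z - 10)/(z - 1)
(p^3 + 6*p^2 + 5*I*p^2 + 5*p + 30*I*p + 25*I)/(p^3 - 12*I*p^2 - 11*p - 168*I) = (p^3 + p^2*(6 + 5*I) + p*(5 + 30*I) + 25*I)/(p^3 - 12*I*p^2 - 11*p - 168*I)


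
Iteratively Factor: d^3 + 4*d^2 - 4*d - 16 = (d - 2)*(d^2 + 6*d + 8) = (d - 2)*(d + 4)*(d + 2)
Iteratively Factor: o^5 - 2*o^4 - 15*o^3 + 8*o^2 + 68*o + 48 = (o - 4)*(o^4 + 2*o^3 - 7*o^2 - 20*o - 12) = (o - 4)*(o + 1)*(o^3 + o^2 - 8*o - 12) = (o - 4)*(o + 1)*(o + 2)*(o^2 - o - 6) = (o - 4)*(o + 1)*(o + 2)^2*(o - 3)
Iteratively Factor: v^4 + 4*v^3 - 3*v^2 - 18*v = (v - 2)*(v^3 + 6*v^2 + 9*v) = (v - 2)*(v + 3)*(v^2 + 3*v) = (v - 2)*(v + 3)^2*(v)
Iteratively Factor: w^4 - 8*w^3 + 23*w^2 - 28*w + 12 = (w - 2)*(w^3 - 6*w^2 + 11*w - 6) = (w - 2)*(w - 1)*(w^2 - 5*w + 6) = (w - 2)^2*(w - 1)*(w - 3)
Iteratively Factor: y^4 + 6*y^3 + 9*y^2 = (y + 3)*(y^3 + 3*y^2) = y*(y + 3)*(y^2 + 3*y) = y*(y + 3)^2*(y)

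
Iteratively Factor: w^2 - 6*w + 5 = (w - 5)*(w - 1)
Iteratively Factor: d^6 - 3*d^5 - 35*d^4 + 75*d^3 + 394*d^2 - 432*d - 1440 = (d - 5)*(d^5 + 2*d^4 - 25*d^3 - 50*d^2 + 144*d + 288) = (d - 5)*(d - 4)*(d^4 + 6*d^3 - d^2 - 54*d - 72) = (d - 5)*(d - 4)*(d + 3)*(d^3 + 3*d^2 - 10*d - 24) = (d - 5)*(d - 4)*(d + 3)*(d + 4)*(d^2 - d - 6) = (d - 5)*(d - 4)*(d + 2)*(d + 3)*(d + 4)*(d - 3)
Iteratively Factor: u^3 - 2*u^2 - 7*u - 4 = (u + 1)*(u^2 - 3*u - 4) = (u - 4)*(u + 1)*(u + 1)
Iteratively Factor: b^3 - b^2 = (b - 1)*(b^2) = b*(b - 1)*(b)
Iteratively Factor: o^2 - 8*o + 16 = (o - 4)*(o - 4)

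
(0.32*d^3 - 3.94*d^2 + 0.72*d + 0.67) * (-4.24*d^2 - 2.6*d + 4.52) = -1.3568*d^5 + 15.8736*d^4 + 8.6376*d^3 - 22.5216*d^2 + 1.5124*d + 3.0284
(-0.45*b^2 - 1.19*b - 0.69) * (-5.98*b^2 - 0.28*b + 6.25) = 2.691*b^4 + 7.2422*b^3 + 1.6469*b^2 - 7.2443*b - 4.3125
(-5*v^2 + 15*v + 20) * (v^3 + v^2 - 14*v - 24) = -5*v^5 + 10*v^4 + 105*v^3 - 70*v^2 - 640*v - 480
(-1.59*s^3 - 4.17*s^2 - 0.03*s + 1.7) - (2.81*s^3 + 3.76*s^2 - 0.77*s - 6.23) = -4.4*s^3 - 7.93*s^2 + 0.74*s + 7.93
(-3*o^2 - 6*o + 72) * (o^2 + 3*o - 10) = -3*o^4 - 15*o^3 + 84*o^2 + 276*o - 720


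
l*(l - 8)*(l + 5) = l^3 - 3*l^2 - 40*l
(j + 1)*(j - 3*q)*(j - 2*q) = j^3 - 5*j^2*q + j^2 + 6*j*q^2 - 5*j*q + 6*q^2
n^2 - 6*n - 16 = (n - 8)*(n + 2)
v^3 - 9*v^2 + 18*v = v*(v - 6)*(v - 3)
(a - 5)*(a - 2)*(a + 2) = a^3 - 5*a^2 - 4*a + 20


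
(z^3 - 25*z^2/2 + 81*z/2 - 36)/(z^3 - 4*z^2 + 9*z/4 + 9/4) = 2*(z - 8)/(2*z + 1)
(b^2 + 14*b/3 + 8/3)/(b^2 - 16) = (b + 2/3)/(b - 4)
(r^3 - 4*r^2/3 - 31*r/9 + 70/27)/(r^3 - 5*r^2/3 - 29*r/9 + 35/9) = (r - 2/3)/(r - 1)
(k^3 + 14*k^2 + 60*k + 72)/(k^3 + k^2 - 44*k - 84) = (k + 6)/(k - 7)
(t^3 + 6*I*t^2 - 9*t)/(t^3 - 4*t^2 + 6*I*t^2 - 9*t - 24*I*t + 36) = t/(t - 4)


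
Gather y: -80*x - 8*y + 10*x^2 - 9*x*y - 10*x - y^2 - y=10*x^2 - 90*x - y^2 + y*(-9*x - 9)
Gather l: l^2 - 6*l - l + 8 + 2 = l^2 - 7*l + 10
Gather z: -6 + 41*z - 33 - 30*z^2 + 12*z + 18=-30*z^2 + 53*z - 21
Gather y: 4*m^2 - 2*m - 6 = 4*m^2 - 2*m - 6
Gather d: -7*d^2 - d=-7*d^2 - d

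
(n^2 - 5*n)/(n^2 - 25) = n/(n + 5)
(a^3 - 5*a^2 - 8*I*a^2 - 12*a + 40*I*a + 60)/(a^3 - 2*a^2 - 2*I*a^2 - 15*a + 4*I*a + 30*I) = (a - 6*I)/(a + 3)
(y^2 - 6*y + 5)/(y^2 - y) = (y - 5)/y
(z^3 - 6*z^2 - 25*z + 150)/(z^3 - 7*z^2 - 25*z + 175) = (z - 6)/(z - 7)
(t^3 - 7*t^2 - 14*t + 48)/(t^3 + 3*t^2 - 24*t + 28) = (t^2 - 5*t - 24)/(t^2 + 5*t - 14)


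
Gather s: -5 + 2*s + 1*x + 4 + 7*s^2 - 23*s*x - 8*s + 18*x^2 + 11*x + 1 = 7*s^2 + s*(-23*x - 6) + 18*x^2 + 12*x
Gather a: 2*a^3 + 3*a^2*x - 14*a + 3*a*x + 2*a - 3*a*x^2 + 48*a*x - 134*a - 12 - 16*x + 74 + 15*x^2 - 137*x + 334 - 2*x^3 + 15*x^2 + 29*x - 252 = 2*a^3 + 3*a^2*x + a*(-3*x^2 + 51*x - 146) - 2*x^3 + 30*x^2 - 124*x + 144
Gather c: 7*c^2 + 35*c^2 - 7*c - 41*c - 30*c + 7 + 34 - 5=42*c^2 - 78*c + 36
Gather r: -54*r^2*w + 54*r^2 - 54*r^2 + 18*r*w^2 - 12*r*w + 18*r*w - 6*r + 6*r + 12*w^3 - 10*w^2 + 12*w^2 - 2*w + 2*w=-54*r^2*w + r*(18*w^2 + 6*w) + 12*w^3 + 2*w^2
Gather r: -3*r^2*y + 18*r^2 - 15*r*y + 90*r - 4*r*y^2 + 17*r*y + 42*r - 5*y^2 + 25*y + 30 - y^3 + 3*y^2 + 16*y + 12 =r^2*(18 - 3*y) + r*(-4*y^2 + 2*y + 132) - y^3 - 2*y^2 + 41*y + 42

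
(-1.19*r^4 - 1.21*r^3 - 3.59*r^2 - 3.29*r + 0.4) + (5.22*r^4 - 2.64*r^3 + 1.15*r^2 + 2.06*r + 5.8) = 4.03*r^4 - 3.85*r^3 - 2.44*r^2 - 1.23*r + 6.2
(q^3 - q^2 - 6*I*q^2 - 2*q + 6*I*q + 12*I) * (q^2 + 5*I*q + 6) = q^5 - q^4 - I*q^4 + 34*q^3 + I*q^3 - 36*q^2 - 34*I*q^2 - 72*q + 36*I*q + 72*I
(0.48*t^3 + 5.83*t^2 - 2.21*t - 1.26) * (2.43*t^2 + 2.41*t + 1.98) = 1.1664*t^5 + 15.3237*t^4 + 9.6304*t^3 + 3.1555*t^2 - 7.4124*t - 2.4948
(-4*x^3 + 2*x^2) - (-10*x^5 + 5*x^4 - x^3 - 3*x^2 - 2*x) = 10*x^5 - 5*x^4 - 3*x^3 + 5*x^2 + 2*x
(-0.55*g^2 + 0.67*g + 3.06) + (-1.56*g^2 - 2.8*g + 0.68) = -2.11*g^2 - 2.13*g + 3.74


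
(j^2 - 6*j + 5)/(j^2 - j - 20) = (j - 1)/(j + 4)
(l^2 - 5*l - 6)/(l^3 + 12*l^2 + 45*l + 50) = (l^2 - 5*l - 6)/(l^3 + 12*l^2 + 45*l + 50)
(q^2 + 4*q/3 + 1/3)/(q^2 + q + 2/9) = 3*(q + 1)/(3*q + 2)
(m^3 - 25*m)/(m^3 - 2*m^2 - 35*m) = (m - 5)/(m - 7)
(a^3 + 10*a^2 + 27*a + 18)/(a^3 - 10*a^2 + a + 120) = (a^2 + 7*a + 6)/(a^2 - 13*a + 40)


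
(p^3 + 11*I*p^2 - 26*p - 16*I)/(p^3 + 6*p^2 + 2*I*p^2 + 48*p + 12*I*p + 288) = (p^2 + 3*I*p - 2)/(p^2 + 6*p*(1 - I) - 36*I)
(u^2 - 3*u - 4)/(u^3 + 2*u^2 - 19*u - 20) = 1/(u + 5)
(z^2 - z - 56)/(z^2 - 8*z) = (z + 7)/z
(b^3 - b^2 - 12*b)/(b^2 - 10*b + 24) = b*(b + 3)/(b - 6)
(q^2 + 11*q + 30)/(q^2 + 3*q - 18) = (q + 5)/(q - 3)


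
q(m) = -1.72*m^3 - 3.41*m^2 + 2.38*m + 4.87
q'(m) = -5.16*m^2 - 6.82*m + 2.38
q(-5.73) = 202.86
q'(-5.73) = -127.96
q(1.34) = -2.20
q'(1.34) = -16.02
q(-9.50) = 1149.19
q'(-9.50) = -398.52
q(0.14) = 5.13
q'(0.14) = 1.32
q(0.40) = 5.17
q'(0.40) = -1.17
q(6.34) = -555.43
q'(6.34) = -248.27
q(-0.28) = 3.97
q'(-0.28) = 3.89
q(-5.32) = 154.68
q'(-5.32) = -107.38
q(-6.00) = 239.35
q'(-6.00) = -142.46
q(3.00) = -65.12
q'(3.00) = -64.52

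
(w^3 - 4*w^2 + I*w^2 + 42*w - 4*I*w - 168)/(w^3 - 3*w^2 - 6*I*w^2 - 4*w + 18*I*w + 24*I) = (w + 7*I)/(w + 1)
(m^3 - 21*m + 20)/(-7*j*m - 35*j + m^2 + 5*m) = (-m^2 + 5*m - 4)/(7*j - m)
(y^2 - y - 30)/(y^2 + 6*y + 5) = (y - 6)/(y + 1)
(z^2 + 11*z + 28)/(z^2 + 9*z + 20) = (z + 7)/(z + 5)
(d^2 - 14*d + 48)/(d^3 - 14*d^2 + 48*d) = 1/d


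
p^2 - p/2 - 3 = (p - 2)*(p + 3/2)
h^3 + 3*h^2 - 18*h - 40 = (h - 4)*(h + 2)*(h + 5)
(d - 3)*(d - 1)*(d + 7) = d^3 + 3*d^2 - 25*d + 21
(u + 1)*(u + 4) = u^2 + 5*u + 4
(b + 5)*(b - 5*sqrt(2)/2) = b^2 - 5*sqrt(2)*b/2 + 5*b - 25*sqrt(2)/2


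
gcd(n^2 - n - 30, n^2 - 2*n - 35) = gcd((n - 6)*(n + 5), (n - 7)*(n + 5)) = n + 5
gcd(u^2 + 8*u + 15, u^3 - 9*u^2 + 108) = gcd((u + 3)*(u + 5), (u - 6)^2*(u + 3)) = u + 3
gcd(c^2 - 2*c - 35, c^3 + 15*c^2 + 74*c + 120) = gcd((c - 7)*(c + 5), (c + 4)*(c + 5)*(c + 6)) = c + 5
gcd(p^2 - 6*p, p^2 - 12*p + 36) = p - 6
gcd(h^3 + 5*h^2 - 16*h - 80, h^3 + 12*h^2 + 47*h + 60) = h^2 + 9*h + 20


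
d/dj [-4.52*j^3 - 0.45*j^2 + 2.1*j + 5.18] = -13.56*j^2 - 0.9*j + 2.1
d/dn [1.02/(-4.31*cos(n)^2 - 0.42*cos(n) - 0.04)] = -(8.7924*cos(n) + 0.4284)*sin(n)/(4.31*cos(n)^2 + 0.42*cos(n) + 0.04)^2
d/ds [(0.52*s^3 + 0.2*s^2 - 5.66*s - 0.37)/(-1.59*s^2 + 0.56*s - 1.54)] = (-0.8268*s^4 + 0.5824*s^3 - 11.2898*s^2 - 1.7926*s + 8.9236)/(2.5281*s^4 - 1.7808*s^3 + 5.2108*s^2 - 1.7248*s + 2.3716)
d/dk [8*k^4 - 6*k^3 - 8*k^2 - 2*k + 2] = 32*k^3 - 18*k^2 - 16*k - 2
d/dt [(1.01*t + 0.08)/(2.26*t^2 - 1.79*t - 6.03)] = (2.2826*t^2 - 1.8079*t - (1.01*t + 0.08)*(4.52*t - 1.79) - 6.0903)/(-2.26*t^2 + 1.79*t + 6.03)^2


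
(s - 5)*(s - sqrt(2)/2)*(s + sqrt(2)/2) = s^3 - 5*s^2 - s/2 + 5/2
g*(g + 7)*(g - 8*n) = g^3 - 8*g^2*n + 7*g^2 - 56*g*n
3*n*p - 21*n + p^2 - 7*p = (3*n + p)*(p - 7)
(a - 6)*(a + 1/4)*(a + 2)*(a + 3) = a^4 - 3*a^3/4 - 97*a^2/4 - 42*a - 9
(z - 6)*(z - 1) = z^2 - 7*z + 6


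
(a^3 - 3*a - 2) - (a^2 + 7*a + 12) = a^3 - a^2 - 10*a - 14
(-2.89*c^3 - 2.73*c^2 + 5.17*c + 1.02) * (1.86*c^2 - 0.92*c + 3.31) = -5.3754*c^5 - 2.419*c^4 + 2.5619*c^3 - 11.8955*c^2 + 16.1743*c + 3.3762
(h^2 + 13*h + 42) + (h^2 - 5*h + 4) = 2*h^2 + 8*h + 46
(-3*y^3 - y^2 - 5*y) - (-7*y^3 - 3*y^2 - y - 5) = 4*y^3 + 2*y^2 - 4*y + 5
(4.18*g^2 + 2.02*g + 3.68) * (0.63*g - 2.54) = 2.6334*g^3 - 9.3446*g^2 - 2.8124*g - 9.3472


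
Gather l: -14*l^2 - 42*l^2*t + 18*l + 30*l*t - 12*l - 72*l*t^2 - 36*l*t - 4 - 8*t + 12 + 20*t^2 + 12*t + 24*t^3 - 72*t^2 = l^2*(-42*t - 14) + l*(-72*t^2 - 6*t + 6) + 24*t^3 - 52*t^2 + 4*t + 8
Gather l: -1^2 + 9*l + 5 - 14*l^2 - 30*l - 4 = -14*l^2 - 21*l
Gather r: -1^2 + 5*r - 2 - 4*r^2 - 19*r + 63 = -4*r^2 - 14*r + 60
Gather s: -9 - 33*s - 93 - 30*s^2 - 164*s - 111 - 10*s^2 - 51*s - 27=-40*s^2 - 248*s - 240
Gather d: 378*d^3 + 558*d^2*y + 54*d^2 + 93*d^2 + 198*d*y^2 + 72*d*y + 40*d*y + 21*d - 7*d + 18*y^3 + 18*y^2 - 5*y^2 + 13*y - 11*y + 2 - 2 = 378*d^3 + d^2*(558*y + 147) + d*(198*y^2 + 112*y + 14) + 18*y^3 + 13*y^2 + 2*y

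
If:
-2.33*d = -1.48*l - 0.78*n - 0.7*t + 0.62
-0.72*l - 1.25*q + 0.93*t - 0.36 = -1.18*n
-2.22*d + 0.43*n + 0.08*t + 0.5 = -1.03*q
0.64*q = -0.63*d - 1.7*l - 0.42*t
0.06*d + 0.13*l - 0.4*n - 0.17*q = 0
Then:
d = -0.05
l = 0.48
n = 0.45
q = -0.71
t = -0.77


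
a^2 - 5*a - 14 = (a - 7)*(a + 2)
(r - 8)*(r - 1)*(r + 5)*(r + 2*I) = r^4 - 4*r^3 + 2*I*r^3 - 37*r^2 - 8*I*r^2 + 40*r - 74*I*r + 80*I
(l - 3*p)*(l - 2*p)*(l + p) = l^3 - 4*l^2*p + l*p^2 + 6*p^3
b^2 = b^2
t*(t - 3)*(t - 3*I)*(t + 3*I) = t^4 - 3*t^3 + 9*t^2 - 27*t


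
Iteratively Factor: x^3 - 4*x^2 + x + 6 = (x - 2)*(x^2 - 2*x - 3) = (x - 3)*(x - 2)*(x + 1)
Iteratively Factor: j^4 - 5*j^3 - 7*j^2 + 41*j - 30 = (j - 5)*(j^3 - 7*j + 6) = (j - 5)*(j - 2)*(j^2 + 2*j - 3) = (j - 5)*(j - 2)*(j - 1)*(j + 3)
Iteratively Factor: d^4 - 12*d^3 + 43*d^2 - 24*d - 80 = (d - 5)*(d^3 - 7*d^2 + 8*d + 16) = (d - 5)*(d - 4)*(d^2 - 3*d - 4) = (d - 5)*(d - 4)*(d + 1)*(d - 4)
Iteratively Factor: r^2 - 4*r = (r)*(r - 4)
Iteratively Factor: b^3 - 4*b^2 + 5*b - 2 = (b - 2)*(b^2 - 2*b + 1) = (b - 2)*(b - 1)*(b - 1)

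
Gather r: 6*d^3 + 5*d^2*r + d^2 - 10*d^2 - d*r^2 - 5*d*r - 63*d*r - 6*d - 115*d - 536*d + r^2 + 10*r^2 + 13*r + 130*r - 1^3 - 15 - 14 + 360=6*d^3 - 9*d^2 - 657*d + r^2*(11 - d) + r*(5*d^2 - 68*d + 143) + 330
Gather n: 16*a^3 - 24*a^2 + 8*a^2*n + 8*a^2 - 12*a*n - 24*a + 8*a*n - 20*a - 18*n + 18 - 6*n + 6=16*a^3 - 16*a^2 - 44*a + n*(8*a^2 - 4*a - 24) + 24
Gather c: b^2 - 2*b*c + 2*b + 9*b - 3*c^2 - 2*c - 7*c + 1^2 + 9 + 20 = b^2 + 11*b - 3*c^2 + c*(-2*b - 9) + 30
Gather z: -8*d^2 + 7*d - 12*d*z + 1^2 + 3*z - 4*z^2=-8*d^2 + 7*d - 4*z^2 + z*(3 - 12*d) + 1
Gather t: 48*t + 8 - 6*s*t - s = -s + t*(48 - 6*s) + 8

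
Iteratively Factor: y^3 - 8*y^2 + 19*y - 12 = (y - 4)*(y^2 - 4*y + 3) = (y - 4)*(y - 3)*(y - 1)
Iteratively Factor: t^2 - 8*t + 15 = (t - 5)*(t - 3)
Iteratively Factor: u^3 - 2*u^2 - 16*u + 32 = (u + 4)*(u^2 - 6*u + 8) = (u - 2)*(u + 4)*(u - 4)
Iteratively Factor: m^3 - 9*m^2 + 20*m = (m)*(m^2 - 9*m + 20) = m*(m - 4)*(m - 5)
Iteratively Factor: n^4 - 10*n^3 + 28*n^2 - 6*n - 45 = (n - 3)*(n^3 - 7*n^2 + 7*n + 15) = (n - 5)*(n - 3)*(n^2 - 2*n - 3) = (n - 5)*(n - 3)^2*(n + 1)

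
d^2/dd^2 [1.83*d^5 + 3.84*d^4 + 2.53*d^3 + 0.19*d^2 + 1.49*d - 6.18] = 36.6*d^3 + 46.08*d^2 + 15.18*d + 0.38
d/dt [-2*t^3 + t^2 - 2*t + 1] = -6*t^2 + 2*t - 2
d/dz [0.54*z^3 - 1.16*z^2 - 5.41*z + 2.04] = 1.62*z^2 - 2.32*z - 5.41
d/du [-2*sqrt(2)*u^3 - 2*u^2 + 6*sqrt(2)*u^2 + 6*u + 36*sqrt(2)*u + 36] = -6*sqrt(2)*u^2 - 4*u + 12*sqrt(2)*u + 6 + 36*sqrt(2)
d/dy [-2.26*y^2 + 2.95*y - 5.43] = 2.95 - 4.52*y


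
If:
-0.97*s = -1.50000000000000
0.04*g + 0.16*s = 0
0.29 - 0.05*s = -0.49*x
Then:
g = -6.19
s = 1.55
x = -0.43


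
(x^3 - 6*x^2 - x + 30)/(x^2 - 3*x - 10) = x - 3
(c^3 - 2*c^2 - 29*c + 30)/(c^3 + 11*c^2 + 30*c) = (c^2 - 7*c + 6)/(c*(c + 6))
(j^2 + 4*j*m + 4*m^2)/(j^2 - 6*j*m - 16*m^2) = (j + 2*m)/(j - 8*m)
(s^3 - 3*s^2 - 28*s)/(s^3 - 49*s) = (s + 4)/(s + 7)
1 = 1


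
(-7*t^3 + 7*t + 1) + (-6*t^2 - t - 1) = -7*t^3 - 6*t^2 + 6*t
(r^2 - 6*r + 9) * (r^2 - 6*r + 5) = r^4 - 12*r^3 + 50*r^2 - 84*r + 45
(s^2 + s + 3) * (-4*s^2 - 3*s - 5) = -4*s^4 - 7*s^3 - 20*s^2 - 14*s - 15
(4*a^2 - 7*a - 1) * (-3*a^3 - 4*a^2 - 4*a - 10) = -12*a^5 + 5*a^4 + 15*a^3 - 8*a^2 + 74*a + 10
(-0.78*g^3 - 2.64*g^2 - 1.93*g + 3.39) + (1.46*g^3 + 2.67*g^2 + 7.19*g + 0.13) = 0.68*g^3 + 0.0299999999999998*g^2 + 5.26*g + 3.52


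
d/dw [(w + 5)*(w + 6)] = 2*w + 11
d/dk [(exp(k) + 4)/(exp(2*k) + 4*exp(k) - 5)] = (-2*(exp(k) + 2)*(exp(k) + 4) + exp(2*k) + 4*exp(k) - 5)*exp(k)/(exp(2*k) + 4*exp(k) - 5)^2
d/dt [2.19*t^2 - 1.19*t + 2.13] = 4.38*t - 1.19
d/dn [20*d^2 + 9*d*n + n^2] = 9*d + 2*n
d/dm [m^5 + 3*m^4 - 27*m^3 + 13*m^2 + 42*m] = 5*m^4 + 12*m^3 - 81*m^2 + 26*m + 42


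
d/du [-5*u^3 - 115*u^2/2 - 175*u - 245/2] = -15*u^2 - 115*u - 175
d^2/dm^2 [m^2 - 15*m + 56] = 2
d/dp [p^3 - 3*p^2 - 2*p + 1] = 3*p^2 - 6*p - 2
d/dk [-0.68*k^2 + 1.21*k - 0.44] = 1.21 - 1.36*k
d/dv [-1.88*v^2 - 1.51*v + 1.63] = -3.76*v - 1.51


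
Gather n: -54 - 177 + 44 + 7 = -180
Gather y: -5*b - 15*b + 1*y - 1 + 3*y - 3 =-20*b + 4*y - 4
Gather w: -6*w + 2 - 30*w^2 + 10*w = -30*w^2 + 4*w + 2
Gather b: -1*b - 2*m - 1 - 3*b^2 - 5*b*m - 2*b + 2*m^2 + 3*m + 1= -3*b^2 + b*(-5*m - 3) + 2*m^2 + m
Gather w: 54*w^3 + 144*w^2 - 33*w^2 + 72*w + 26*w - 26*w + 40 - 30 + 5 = 54*w^3 + 111*w^2 + 72*w + 15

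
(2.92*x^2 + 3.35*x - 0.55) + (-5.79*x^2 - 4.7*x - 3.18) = -2.87*x^2 - 1.35*x - 3.73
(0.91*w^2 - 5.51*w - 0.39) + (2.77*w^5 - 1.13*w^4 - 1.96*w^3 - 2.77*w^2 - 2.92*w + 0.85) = 2.77*w^5 - 1.13*w^4 - 1.96*w^3 - 1.86*w^2 - 8.43*w + 0.46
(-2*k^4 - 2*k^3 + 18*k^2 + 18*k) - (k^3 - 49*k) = -2*k^4 - 3*k^3 + 18*k^2 + 67*k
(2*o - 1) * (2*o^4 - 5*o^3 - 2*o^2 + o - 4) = 4*o^5 - 12*o^4 + o^3 + 4*o^2 - 9*o + 4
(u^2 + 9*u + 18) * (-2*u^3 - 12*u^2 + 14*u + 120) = -2*u^5 - 30*u^4 - 130*u^3 + 30*u^2 + 1332*u + 2160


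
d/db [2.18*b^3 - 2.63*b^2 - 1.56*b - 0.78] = 6.54*b^2 - 5.26*b - 1.56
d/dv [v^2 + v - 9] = 2*v + 1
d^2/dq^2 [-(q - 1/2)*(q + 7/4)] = -2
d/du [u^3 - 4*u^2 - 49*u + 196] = 3*u^2 - 8*u - 49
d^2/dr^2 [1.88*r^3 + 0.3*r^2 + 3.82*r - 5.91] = 11.28*r + 0.6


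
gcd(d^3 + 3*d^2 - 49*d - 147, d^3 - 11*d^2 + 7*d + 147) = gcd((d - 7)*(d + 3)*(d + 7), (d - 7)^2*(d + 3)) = d^2 - 4*d - 21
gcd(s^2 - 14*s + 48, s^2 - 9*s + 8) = s - 8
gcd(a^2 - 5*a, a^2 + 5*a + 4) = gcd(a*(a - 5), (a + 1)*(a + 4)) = 1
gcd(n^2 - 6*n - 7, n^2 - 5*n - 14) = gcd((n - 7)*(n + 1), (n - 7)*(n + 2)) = n - 7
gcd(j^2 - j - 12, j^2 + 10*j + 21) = j + 3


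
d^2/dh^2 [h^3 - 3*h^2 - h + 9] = 6*h - 6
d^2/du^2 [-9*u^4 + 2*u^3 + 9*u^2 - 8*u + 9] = -108*u^2 + 12*u + 18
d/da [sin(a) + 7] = cos(a)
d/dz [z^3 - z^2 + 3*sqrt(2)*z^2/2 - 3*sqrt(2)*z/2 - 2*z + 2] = 3*z^2 - 2*z + 3*sqrt(2)*z - 3*sqrt(2)/2 - 2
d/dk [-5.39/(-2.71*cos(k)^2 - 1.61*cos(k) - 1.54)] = (29.2138*cos(k) + 8.6779)*sin(k)/(2.71*cos(k)^2 + 1.61*cos(k) + 1.54)^2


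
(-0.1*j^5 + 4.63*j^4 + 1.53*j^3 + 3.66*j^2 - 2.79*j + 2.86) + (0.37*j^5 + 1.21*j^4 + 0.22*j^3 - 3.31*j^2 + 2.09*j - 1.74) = 0.27*j^5 + 5.84*j^4 + 1.75*j^3 + 0.35*j^2 - 0.7*j + 1.12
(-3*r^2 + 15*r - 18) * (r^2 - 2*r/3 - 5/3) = -3*r^4 + 17*r^3 - 23*r^2 - 13*r + 30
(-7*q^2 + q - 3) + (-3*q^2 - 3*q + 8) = -10*q^2 - 2*q + 5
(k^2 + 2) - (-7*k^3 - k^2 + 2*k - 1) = 7*k^3 + 2*k^2 - 2*k + 3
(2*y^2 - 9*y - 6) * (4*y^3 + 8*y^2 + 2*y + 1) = 8*y^5 - 20*y^4 - 92*y^3 - 64*y^2 - 21*y - 6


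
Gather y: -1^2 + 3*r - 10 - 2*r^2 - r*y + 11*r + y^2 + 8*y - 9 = -2*r^2 + 14*r + y^2 + y*(8 - r) - 20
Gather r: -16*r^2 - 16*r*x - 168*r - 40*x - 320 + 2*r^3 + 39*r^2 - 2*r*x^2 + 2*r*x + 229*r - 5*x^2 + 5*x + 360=2*r^3 + 23*r^2 + r*(-2*x^2 - 14*x + 61) - 5*x^2 - 35*x + 40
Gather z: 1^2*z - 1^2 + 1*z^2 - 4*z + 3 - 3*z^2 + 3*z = 2 - 2*z^2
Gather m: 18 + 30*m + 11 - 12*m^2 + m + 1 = -12*m^2 + 31*m + 30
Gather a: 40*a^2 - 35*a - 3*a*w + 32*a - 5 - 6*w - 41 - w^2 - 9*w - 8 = 40*a^2 + a*(-3*w - 3) - w^2 - 15*w - 54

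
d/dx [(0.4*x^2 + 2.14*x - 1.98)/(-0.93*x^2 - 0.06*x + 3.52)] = (1.9662*x^2 - 0.8668*x + 7.414)/(0.8649*x^4 + 0.1116*x^3 - 6.5436*x^2 - 0.4224*x + 12.3904)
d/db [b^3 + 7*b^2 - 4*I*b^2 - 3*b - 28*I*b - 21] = 3*b^2 + b*(14 - 8*I) - 3 - 28*I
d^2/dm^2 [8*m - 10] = 0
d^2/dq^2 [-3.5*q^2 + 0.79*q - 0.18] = -7.00000000000000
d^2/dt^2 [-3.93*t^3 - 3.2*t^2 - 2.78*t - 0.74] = -23.58*t - 6.4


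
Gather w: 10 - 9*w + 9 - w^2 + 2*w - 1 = -w^2 - 7*w + 18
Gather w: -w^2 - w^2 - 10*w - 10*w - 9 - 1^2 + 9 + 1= -2*w^2 - 20*w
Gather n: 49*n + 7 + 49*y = 49*n + 49*y + 7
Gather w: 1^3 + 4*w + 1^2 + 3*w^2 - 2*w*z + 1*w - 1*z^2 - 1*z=3*w^2 + w*(5 - 2*z) - z^2 - z + 2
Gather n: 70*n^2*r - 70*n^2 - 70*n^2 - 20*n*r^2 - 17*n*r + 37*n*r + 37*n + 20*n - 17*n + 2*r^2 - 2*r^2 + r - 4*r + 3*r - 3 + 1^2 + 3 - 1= n^2*(70*r - 140) + n*(-20*r^2 + 20*r + 40)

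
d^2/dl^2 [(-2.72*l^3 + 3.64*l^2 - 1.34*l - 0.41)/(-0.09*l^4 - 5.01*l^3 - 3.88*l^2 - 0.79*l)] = (0.0440640000000001*l^9 - 0.176903999999993*l^8 - 15.416352*l^7 - 278.907396*l^6 + 148.671162*l^5 + 368.226432*l^4 + 183.083512*l^3 + 46.770258*l^2 + 7.540392*l + 0.511762)/(l^3*(0.000729*l^9 + 0.121743*l^8 + 6.871311*l^7 + 136.26765*l^6 + 298.367118*l^5 + 287.410077*l^4 + 150.719491*l^3 + 45.059151*l^2 + 7.264524*l + 0.493039))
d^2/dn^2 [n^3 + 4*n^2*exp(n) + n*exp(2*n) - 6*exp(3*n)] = 4*n^2*exp(n) + 4*n*exp(2*n) + 16*n*exp(n) + 6*n - 54*exp(3*n) + 4*exp(2*n) + 8*exp(n)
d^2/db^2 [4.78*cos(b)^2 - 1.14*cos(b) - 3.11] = 1.14*cos(b) - 9.56*cos(2*b)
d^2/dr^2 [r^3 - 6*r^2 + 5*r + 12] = 6*r - 12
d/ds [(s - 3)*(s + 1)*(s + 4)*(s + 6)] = 4*s^3 + 24*s^2 + 2*s - 78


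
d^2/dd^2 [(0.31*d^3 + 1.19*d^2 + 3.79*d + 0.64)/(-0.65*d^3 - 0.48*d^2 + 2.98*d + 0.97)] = (-0.812110000000002*d^6 - 13.21047*d^5 - 26.51532*d^4 - 39.326774*d^3 - 30.822696*d^2 - 9.266202*d + 7.708526)/(0.274625*d^9 + 0.6084*d^8 - 3.32787*d^7 - 6.697443*d^6 + 13.441164*d^5 + 23.390652*d^4 - 16.303909*d^3 - 24.487068*d^2 - 8.411646*d - 0.912673)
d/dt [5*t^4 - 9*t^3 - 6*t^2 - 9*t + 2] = 20*t^3 - 27*t^2 - 12*t - 9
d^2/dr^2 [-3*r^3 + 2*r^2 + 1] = 4 - 18*r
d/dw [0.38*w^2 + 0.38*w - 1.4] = 0.76*w + 0.38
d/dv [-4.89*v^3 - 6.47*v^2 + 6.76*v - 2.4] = -14.67*v^2 - 12.94*v + 6.76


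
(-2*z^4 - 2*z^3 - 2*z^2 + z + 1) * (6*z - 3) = -12*z^5 - 6*z^4 - 6*z^3 + 12*z^2 + 3*z - 3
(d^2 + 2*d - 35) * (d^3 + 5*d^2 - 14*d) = d^5 + 7*d^4 - 39*d^3 - 203*d^2 + 490*d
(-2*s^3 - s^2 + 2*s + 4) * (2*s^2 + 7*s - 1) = -4*s^5 - 16*s^4 - s^3 + 23*s^2 + 26*s - 4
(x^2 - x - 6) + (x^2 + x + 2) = 2*x^2 - 4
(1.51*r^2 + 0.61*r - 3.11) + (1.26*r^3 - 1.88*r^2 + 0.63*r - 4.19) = 1.26*r^3 - 0.37*r^2 + 1.24*r - 7.3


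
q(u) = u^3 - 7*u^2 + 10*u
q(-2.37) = -76.33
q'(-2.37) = 60.03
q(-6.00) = -528.00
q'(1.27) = -2.94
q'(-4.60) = 137.88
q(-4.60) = -291.46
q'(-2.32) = 58.63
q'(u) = 3*u^2 - 14*u + 10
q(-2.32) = -73.36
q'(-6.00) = 202.00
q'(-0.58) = 19.13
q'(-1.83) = 45.67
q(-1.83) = -47.87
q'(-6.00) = 202.00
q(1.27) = 3.46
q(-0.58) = -8.35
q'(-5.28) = 167.56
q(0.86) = 4.06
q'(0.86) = 0.18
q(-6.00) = -528.00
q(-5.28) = -395.15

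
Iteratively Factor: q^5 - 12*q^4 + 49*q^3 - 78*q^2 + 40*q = (q - 4)*(q^4 - 8*q^3 + 17*q^2 - 10*q) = (q - 4)*(q - 1)*(q^3 - 7*q^2 + 10*q) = q*(q - 4)*(q - 1)*(q^2 - 7*q + 10) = q*(q - 4)*(q - 2)*(q - 1)*(q - 5)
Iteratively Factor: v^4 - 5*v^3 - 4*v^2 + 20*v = (v - 5)*(v^3 - 4*v) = v*(v - 5)*(v^2 - 4) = v*(v - 5)*(v - 2)*(v + 2)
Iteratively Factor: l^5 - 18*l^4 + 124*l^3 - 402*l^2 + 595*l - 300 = (l - 1)*(l^4 - 17*l^3 + 107*l^2 - 295*l + 300) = (l - 5)*(l - 1)*(l^3 - 12*l^2 + 47*l - 60) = (l - 5)^2*(l - 1)*(l^2 - 7*l + 12) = (l - 5)^2*(l - 3)*(l - 1)*(l - 4)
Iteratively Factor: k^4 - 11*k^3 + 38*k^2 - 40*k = (k - 5)*(k^3 - 6*k^2 + 8*k) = (k - 5)*(k - 2)*(k^2 - 4*k) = k*(k - 5)*(k - 2)*(k - 4)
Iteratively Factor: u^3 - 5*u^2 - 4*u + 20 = (u + 2)*(u^2 - 7*u + 10) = (u - 2)*(u + 2)*(u - 5)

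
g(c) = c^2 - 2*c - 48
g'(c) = 2*c - 2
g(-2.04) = -39.76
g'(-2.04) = -6.08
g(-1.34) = -43.52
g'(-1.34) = -4.68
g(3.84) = -40.93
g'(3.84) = 5.68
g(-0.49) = -46.78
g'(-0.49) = -2.98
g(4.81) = -34.48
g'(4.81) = 7.62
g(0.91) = -48.99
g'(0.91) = -0.18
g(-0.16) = -47.65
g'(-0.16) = -2.32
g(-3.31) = -30.42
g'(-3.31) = -8.62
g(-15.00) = 207.00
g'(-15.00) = -32.00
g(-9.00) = 51.00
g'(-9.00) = -20.00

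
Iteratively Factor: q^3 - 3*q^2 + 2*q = (q - 1)*(q^2 - 2*q) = (q - 2)*(q - 1)*(q)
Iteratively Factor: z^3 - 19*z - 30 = (z + 3)*(z^2 - 3*z - 10) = (z - 5)*(z + 3)*(z + 2)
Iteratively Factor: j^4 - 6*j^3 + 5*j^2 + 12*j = (j + 1)*(j^3 - 7*j^2 + 12*j) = (j - 4)*(j + 1)*(j^2 - 3*j) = (j - 4)*(j - 3)*(j + 1)*(j)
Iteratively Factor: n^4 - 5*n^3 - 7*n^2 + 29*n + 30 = (n - 5)*(n^3 - 7*n - 6) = (n - 5)*(n + 1)*(n^2 - n - 6) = (n - 5)*(n + 1)*(n + 2)*(n - 3)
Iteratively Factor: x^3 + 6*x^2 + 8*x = (x + 2)*(x^2 + 4*x) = (x + 2)*(x + 4)*(x)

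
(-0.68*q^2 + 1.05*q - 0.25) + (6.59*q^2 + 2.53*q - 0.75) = 5.91*q^2 + 3.58*q - 1.0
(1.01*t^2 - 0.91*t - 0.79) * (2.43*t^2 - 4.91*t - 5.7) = 2.4543*t^4 - 7.1704*t^3 - 3.2086*t^2 + 9.0659*t + 4.503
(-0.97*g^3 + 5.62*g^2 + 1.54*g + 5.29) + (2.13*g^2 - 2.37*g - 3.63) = -0.97*g^3 + 7.75*g^2 - 0.83*g + 1.66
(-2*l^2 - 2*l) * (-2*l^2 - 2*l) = 4*l^4 + 8*l^3 + 4*l^2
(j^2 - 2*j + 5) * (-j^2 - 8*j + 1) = -j^4 - 6*j^3 + 12*j^2 - 42*j + 5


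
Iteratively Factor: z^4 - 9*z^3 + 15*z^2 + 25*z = (z - 5)*(z^3 - 4*z^2 - 5*z) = (z - 5)^2*(z^2 + z) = (z - 5)^2*(z + 1)*(z)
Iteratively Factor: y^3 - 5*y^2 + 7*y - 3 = (y - 3)*(y^2 - 2*y + 1) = (y - 3)*(y - 1)*(y - 1)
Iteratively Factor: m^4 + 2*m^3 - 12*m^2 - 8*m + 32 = (m + 2)*(m^3 - 12*m + 16) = (m - 2)*(m + 2)*(m^2 + 2*m - 8) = (m - 2)^2*(m + 2)*(m + 4)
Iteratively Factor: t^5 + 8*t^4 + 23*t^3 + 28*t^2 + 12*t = (t + 3)*(t^4 + 5*t^3 + 8*t^2 + 4*t) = t*(t + 3)*(t^3 + 5*t^2 + 8*t + 4) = t*(t + 1)*(t + 3)*(t^2 + 4*t + 4) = t*(t + 1)*(t + 2)*(t + 3)*(t + 2)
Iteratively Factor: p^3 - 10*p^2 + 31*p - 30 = (p - 3)*(p^2 - 7*p + 10) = (p - 5)*(p - 3)*(p - 2)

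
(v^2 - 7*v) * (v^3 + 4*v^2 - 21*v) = v^5 - 3*v^4 - 49*v^3 + 147*v^2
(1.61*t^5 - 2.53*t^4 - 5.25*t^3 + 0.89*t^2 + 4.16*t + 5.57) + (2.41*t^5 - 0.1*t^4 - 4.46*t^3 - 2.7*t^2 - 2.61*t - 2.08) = 4.02*t^5 - 2.63*t^4 - 9.71*t^3 - 1.81*t^2 + 1.55*t + 3.49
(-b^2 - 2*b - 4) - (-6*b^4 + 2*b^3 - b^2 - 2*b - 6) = 6*b^4 - 2*b^3 + 2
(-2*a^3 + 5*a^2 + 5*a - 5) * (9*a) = -18*a^4 + 45*a^3 + 45*a^2 - 45*a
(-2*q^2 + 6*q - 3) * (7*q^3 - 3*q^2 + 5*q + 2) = -14*q^5 + 48*q^4 - 49*q^3 + 35*q^2 - 3*q - 6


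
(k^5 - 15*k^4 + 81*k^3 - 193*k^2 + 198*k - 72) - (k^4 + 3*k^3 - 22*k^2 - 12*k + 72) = k^5 - 16*k^4 + 78*k^3 - 171*k^2 + 210*k - 144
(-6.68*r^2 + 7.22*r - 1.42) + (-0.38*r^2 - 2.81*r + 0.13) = -7.06*r^2 + 4.41*r - 1.29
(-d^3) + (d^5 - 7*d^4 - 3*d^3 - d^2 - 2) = d^5 - 7*d^4 - 4*d^3 - d^2 - 2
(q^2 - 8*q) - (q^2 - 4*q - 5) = 5 - 4*q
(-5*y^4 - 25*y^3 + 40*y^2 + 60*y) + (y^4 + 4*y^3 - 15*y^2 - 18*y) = -4*y^4 - 21*y^3 + 25*y^2 + 42*y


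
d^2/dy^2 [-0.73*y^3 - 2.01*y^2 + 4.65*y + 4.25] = -4.38*y - 4.02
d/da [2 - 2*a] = -2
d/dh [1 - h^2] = -2*h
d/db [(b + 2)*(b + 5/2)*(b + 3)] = 3*b^2 + 15*b + 37/2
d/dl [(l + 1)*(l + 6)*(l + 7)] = 3*l^2 + 28*l + 55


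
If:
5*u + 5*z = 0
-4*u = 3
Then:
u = -3/4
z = 3/4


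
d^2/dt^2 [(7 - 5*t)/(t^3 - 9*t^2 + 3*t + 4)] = 6*(-3*(5*t - 7)*(t^2 - 6*t + 1)^2 + (5*t^2 - 30*t + (t - 3)*(5*t - 7) + 5)*(t^3 - 9*t^2 + 3*t + 4))/(t^3 - 9*t^2 + 3*t + 4)^3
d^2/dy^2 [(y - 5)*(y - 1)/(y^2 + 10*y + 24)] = 2*(-16*y^3 - 57*y^2 + 582*y + 2396)/(y^6 + 30*y^5 + 372*y^4 + 2440*y^3 + 8928*y^2 + 17280*y + 13824)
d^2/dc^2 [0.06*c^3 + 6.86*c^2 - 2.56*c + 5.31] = 0.36*c + 13.72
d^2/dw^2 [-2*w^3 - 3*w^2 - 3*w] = -12*w - 6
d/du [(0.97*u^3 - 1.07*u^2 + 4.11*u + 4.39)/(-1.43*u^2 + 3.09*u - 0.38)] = (-1.3871*u^4 + 5.9946*u^3 + 1.4652*u^2 + 13.3686*u - 15.1269)/(2.0449*u^4 - 8.8374*u^3 + 10.6349*u^2 - 2.3484*u + 0.1444)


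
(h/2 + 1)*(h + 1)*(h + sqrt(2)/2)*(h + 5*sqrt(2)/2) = h^4/2 + 3*h^3/2 + 3*sqrt(2)*h^3/2 + 9*h^2/4 + 9*sqrt(2)*h^2/2 + 15*h/4 + 3*sqrt(2)*h + 5/2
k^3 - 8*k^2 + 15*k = k*(k - 5)*(k - 3)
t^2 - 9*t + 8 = (t - 8)*(t - 1)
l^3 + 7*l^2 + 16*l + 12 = (l + 2)^2*(l + 3)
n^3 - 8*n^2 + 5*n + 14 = (n - 7)*(n - 2)*(n + 1)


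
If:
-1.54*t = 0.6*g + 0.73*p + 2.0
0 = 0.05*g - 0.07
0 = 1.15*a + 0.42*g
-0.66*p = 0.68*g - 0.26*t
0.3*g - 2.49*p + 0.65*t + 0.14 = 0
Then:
No Solution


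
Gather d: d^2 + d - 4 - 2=d^2 + d - 6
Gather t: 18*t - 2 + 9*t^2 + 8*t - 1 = 9*t^2 + 26*t - 3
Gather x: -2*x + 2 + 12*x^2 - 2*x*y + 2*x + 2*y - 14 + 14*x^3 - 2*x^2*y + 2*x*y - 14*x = 14*x^3 + x^2*(12 - 2*y) - 14*x + 2*y - 12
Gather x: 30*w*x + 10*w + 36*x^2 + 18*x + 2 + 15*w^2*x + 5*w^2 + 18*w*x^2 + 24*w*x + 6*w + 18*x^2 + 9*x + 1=5*w^2 + 16*w + x^2*(18*w + 54) + x*(15*w^2 + 54*w + 27) + 3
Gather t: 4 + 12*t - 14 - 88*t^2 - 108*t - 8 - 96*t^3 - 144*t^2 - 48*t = -96*t^3 - 232*t^2 - 144*t - 18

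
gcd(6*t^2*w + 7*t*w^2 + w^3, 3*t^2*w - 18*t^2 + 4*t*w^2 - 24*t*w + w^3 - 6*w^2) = t + w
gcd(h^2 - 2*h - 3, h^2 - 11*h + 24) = h - 3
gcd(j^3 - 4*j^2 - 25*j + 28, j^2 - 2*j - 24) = j + 4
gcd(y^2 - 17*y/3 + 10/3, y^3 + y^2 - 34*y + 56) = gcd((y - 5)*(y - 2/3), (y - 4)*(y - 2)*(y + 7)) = 1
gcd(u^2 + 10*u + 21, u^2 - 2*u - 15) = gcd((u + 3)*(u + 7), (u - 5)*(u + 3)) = u + 3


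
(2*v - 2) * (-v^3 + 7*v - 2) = -2*v^4 + 2*v^3 + 14*v^2 - 18*v + 4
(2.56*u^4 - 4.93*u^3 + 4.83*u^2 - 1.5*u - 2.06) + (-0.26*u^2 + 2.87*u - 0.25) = 2.56*u^4 - 4.93*u^3 + 4.57*u^2 + 1.37*u - 2.31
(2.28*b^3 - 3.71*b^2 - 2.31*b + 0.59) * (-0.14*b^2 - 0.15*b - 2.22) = -0.3192*b^5 + 0.1774*b^4 - 4.1817*b^3 + 8.5001*b^2 + 5.0397*b - 1.3098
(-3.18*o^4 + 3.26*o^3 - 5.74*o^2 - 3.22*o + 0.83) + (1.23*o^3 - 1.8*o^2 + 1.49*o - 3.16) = -3.18*o^4 + 4.49*o^3 - 7.54*o^2 - 1.73*o - 2.33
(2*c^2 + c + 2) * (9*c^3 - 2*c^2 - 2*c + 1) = 18*c^5 + 5*c^4 + 12*c^3 - 4*c^2 - 3*c + 2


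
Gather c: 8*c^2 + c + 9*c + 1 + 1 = 8*c^2 + 10*c + 2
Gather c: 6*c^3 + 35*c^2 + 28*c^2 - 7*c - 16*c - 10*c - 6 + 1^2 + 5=6*c^3 + 63*c^2 - 33*c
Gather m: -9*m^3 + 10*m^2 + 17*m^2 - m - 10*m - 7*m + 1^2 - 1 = -9*m^3 + 27*m^2 - 18*m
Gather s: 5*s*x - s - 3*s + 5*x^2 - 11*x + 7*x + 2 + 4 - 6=s*(5*x - 4) + 5*x^2 - 4*x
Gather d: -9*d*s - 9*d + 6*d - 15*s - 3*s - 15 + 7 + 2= d*(-9*s - 3) - 18*s - 6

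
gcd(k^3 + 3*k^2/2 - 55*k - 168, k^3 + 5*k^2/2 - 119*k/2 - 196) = k^2 - 9*k/2 - 28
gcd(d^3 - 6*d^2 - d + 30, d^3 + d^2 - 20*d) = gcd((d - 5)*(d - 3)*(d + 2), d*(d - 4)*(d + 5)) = 1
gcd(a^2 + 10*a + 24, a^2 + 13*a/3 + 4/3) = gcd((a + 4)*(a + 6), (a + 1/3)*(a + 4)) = a + 4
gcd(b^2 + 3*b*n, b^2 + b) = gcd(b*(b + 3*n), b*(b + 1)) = b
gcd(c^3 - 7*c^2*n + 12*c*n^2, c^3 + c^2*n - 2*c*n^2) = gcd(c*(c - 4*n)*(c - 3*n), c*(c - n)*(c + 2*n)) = c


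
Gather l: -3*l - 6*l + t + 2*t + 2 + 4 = -9*l + 3*t + 6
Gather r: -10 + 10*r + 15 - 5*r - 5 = 5*r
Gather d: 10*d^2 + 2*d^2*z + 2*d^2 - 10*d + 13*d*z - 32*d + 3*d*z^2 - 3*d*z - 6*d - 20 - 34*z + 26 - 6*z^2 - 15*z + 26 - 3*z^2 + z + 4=d^2*(2*z + 12) + d*(3*z^2 + 10*z - 48) - 9*z^2 - 48*z + 36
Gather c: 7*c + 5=7*c + 5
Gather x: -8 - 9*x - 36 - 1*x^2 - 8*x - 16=-x^2 - 17*x - 60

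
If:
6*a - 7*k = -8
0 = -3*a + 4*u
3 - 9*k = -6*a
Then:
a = -17/4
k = -5/2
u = -51/16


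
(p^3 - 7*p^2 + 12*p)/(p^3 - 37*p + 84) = p/(p + 7)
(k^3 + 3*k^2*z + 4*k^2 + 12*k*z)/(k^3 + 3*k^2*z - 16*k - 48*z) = k/(k - 4)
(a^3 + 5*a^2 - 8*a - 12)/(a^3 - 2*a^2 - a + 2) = (a + 6)/(a - 1)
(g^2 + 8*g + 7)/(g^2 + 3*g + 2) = (g + 7)/(g + 2)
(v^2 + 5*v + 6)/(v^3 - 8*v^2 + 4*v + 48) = (v + 3)/(v^2 - 10*v + 24)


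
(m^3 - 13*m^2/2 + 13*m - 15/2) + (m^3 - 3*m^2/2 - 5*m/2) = 2*m^3 - 8*m^2 + 21*m/2 - 15/2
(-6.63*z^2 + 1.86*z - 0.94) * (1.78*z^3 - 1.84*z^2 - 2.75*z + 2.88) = -11.8014*z^5 + 15.51*z^4 + 13.1369*z^3 - 22.4798*z^2 + 7.9418*z - 2.7072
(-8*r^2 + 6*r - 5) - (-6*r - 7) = -8*r^2 + 12*r + 2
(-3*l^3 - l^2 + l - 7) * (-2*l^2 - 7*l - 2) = 6*l^5 + 23*l^4 + 11*l^3 + 9*l^2 + 47*l + 14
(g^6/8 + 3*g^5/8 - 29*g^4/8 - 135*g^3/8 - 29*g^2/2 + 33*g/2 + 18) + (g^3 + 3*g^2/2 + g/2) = g^6/8 + 3*g^5/8 - 29*g^4/8 - 127*g^3/8 - 13*g^2 + 17*g + 18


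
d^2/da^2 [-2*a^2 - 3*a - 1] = -4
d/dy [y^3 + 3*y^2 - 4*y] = 3*y^2 + 6*y - 4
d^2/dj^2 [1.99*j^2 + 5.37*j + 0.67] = 3.98000000000000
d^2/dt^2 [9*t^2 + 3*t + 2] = 18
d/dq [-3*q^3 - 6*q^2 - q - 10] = -9*q^2 - 12*q - 1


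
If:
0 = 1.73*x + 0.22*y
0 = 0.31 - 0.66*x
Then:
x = 0.47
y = -3.69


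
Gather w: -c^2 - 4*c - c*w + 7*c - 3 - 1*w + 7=-c^2 + 3*c + w*(-c - 1) + 4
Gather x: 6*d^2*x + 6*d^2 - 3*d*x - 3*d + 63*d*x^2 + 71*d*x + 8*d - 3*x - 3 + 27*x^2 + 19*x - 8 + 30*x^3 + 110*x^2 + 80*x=6*d^2 + 5*d + 30*x^3 + x^2*(63*d + 137) + x*(6*d^2 + 68*d + 96) - 11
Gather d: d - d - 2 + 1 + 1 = 0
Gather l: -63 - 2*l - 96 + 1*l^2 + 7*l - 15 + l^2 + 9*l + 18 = 2*l^2 + 14*l - 156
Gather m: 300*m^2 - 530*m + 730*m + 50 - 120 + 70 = 300*m^2 + 200*m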